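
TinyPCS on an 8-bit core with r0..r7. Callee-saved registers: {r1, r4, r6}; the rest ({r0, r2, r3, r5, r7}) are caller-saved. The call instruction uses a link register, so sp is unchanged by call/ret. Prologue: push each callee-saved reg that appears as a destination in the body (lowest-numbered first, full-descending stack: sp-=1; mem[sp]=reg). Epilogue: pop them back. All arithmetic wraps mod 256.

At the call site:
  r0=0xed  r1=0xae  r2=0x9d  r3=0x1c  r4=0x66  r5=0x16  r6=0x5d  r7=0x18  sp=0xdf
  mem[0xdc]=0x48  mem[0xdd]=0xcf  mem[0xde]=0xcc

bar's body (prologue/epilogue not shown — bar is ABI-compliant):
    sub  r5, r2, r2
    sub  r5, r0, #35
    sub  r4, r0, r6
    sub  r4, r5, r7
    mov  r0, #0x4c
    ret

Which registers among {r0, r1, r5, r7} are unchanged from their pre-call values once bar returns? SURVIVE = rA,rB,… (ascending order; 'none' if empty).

prologue: push r4 → mem[0xde]=0x66, sp=0xde
body[0] sub  r5, r2, r2 → r5=0x00
body[1] sub  r5, r0, #35 → r5=0xca
body[2] sub  r4, r0, r6 → r4=0x90
body[3] sub  r4, r5, r7 → r4=0xb2
body[4] mov  r0, #0x4c → r0=0x4c
epilogue: pop r4=0x66, sp=0xdf
r0: caller-saved, written=True
r1: callee-saved, written=False
r5: caller-saved, written=True
r7: caller-saved, written=False

SURVIVE = r1,r7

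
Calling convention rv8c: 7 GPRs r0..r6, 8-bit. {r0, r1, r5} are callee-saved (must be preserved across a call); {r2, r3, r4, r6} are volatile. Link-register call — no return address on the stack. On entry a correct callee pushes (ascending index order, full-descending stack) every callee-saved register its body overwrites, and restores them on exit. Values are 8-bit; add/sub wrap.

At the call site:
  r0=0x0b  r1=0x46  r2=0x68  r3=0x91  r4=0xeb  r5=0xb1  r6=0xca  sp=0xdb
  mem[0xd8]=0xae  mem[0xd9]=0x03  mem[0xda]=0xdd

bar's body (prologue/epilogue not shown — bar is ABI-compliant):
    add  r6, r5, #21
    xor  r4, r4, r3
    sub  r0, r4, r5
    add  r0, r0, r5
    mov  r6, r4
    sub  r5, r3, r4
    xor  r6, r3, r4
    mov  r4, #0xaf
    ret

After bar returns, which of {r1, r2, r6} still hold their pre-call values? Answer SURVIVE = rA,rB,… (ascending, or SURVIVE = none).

prologue: push r0 -> mem[0xda]=0x0b, sp=0xda
prologue: push r5 -> mem[0xd9]=0xb1, sp=0xd9
body[0] add  r6, r5, #21 -> r6=0xc6
body[1] xor  r4, r4, r3 -> r4=0x7a
body[2] sub  r0, r4, r5 -> r0=0xc9
body[3] add  r0, r0, r5 -> r0=0x7a
body[4] mov  r6, r4 -> r6=0x7a
body[5] sub  r5, r3, r4 -> r5=0x17
body[6] xor  r6, r3, r4 -> r6=0xeb
body[7] mov  r4, #0xaf -> r4=0xaf
epilogue: pop r5=0xb1, sp=0xda
epilogue: pop r0=0x0b, sp=0xdb
r1: callee-saved, written=False
r2: caller-saved, written=False
r6: caller-saved, written=True

SURVIVE = r1,r2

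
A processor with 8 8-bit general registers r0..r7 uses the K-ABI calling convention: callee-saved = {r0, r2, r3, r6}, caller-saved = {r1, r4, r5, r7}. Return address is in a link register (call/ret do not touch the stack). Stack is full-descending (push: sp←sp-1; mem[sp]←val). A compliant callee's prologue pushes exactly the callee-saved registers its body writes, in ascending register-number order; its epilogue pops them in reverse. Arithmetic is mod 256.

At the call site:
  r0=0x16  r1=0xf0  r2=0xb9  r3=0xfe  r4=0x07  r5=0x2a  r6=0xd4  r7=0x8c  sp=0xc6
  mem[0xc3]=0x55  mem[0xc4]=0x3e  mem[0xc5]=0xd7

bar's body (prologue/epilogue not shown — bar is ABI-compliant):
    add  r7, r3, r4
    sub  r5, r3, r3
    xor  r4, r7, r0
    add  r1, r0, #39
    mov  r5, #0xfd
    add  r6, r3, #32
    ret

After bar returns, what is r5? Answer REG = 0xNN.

REG = 0xfd

prologue: push r6 → mem[0xc5]=0xd4, sp=0xc5
body[0] add  r7, r3, r4 → r7=0x05
body[1] sub  r5, r3, r3 → r5=0x00
body[2] xor  r4, r7, r0 → r4=0x13
body[3] add  r1, r0, #39 → r1=0x3d
body[4] mov  r5, #0xfd → r5=0xfd
body[5] add  r6, r3, #32 → r6=0x1e
epilogue: pop r6=0xd4, sp=0xc6
r5 is caller-saved → body value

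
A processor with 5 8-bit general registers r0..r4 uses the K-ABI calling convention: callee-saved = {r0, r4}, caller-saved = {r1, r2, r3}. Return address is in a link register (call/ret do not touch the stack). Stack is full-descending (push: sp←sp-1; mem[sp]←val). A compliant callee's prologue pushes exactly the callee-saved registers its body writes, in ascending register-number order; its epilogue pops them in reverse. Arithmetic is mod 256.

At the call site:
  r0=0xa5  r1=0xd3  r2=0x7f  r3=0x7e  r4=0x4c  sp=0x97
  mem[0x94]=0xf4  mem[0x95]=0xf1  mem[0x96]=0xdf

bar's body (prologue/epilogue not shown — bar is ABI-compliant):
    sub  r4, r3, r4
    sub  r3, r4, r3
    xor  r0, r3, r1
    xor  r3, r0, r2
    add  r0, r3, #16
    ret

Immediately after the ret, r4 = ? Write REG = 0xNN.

prologue: push r0 -> mem[0x96]=0xa5, sp=0x96
prologue: push r4 -> mem[0x95]=0x4c, sp=0x95
body[0] sub  r4, r3, r4 -> r4=0x32
body[1] sub  r3, r4, r3 -> r3=0xb4
body[2] xor  r0, r3, r1 -> r0=0x67
body[3] xor  r3, r0, r2 -> r3=0x18
body[4] add  r0, r3, #16 -> r0=0x28
epilogue: pop r4=0x4c, sp=0x96
epilogue: pop r0=0xa5, sp=0x97
r4 is callee-saved -> restored

REG = 0x4c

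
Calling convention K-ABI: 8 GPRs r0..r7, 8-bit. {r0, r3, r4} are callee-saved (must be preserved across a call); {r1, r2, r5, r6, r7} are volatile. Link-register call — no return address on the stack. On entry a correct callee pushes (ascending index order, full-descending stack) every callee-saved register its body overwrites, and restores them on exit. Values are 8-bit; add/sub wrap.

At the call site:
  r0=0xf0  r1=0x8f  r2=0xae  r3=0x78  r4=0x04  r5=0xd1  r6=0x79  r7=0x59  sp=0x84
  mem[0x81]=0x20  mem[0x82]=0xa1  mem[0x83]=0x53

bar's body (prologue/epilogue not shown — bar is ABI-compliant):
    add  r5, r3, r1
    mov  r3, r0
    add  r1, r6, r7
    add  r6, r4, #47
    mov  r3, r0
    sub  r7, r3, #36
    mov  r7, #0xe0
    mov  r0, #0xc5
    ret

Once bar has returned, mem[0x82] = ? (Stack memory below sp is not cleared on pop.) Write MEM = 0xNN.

MEM = 0x78

prologue: push r0 → mem[0x83]=0xf0, sp=0x83
prologue: push r3 → mem[0x82]=0x78, sp=0x82
body[0] add  r5, r3, r1 → r5=0x07
body[1] mov  r3, r0 → r3=0xf0
body[2] add  r1, r6, r7 → r1=0xd2
body[3] add  r6, r4, #47 → r6=0x33
body[4] mov  r3, r0 → r3=0xf0
body[5] sub  r7, r3, #36 → r7=0xcc
body[6] mov  r7, #0xe0 → r7=0xe0
body[7] mov  r0, #0xc5 → r0=0xc5
epilogue: pop r3=0x78, sp=0x83
epilogue: pop r0=0xf0, sp=0x84
prologue pushed ['r0', 'r3'] at ['0x83', '0x82']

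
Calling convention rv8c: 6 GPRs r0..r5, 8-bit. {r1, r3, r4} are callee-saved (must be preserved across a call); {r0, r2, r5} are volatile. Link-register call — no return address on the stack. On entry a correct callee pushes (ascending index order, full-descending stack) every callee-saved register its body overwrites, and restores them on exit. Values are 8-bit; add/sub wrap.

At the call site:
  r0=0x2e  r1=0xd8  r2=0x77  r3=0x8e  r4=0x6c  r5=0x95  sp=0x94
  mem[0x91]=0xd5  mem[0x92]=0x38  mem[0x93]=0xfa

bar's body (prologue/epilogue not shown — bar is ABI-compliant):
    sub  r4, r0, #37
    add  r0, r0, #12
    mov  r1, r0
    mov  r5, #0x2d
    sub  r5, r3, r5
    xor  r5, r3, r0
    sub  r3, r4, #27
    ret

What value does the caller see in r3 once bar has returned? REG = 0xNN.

REG = 0x8e

prologue: push r1 -> mem[0x93]=0xd8, sp=0x93
prologue: push r3 -> mem[0x92]=0x8e, sp=0x92
prologue: push r4 -> mem[0x91]=0x6c, sp=0x91
body[0] sub  r4, r0, #37 -> r4=0x09
body[1] add  r0, r0, #12 -> r0=0x3a
body[2] mov  r1, r0 -> r1=0x3a
body[3] mov  r5, #0x2d -> r5=0x2d
body[4] sub  r5, r3, r5 -> r5=0x61
body[5] xor  r5, r3, r0 -> r5=0xb4
body[6] sub  r3, r4, #27 -> r3=0xee
epilogue: pop r4=0x6c, sp=0x92
epilogue: pop r3=0x8e, sp=0x93
epilogue: pop r1=0xd8, sp=0x94
r3 is callee-saved -> restored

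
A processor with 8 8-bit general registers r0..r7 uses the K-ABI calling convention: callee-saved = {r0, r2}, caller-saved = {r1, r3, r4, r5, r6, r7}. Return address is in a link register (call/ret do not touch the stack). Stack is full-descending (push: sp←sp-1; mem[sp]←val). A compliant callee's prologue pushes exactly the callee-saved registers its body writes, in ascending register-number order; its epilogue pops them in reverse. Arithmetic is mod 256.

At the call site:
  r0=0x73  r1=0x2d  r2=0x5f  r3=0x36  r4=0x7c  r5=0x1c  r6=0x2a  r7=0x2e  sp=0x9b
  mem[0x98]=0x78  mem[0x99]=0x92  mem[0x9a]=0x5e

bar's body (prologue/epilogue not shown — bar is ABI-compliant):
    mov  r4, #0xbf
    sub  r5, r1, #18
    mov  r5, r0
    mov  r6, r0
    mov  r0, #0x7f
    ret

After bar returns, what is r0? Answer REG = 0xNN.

prologue: push r0 → mem[0x9a]=0x73, sp=0x9a
body[0] mov  r4, #0xbf → r4=0xbf
body[1] sub  r5, r1, #18 → r5=0x1b
body[2] mov  r5, r0 → r5=0x73
body[3] mov  r6, r0 → r6=0x73
body[4] mov  r0, #0x7f → r0=0x7f
epilogue: pop r0=0x73, sp=0x9b
r0 is callee-saved → restored

REG = 0x73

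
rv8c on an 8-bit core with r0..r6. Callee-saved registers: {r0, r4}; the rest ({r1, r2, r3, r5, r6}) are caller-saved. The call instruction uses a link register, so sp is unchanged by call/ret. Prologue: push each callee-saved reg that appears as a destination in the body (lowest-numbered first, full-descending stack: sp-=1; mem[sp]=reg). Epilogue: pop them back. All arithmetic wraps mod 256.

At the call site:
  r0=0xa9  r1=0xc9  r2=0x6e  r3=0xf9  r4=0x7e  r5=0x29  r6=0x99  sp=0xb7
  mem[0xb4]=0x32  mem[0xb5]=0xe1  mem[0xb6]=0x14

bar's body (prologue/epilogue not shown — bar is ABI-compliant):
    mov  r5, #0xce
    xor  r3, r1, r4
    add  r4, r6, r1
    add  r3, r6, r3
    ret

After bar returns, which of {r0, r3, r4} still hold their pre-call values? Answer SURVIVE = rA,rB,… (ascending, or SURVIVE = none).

prologue: push r4 → mem[0xb6]=0x7e, sp=0xb6
body[0] mov  r5, #0xce → r5=0xce
body[1] xor  r3, r1, r4 → r3=0xb7
body[2] add  r4, r6, r1 → r4=0x62
body[3] add  r3, r6, r3 → r3=0x50
epilogue: pop r4=0x7e, sp=0xb7
r0: callee-saved, written=False
r3: caller-saved, written=True
r4: callee-saved, written=True

SURVIVE = r0,r4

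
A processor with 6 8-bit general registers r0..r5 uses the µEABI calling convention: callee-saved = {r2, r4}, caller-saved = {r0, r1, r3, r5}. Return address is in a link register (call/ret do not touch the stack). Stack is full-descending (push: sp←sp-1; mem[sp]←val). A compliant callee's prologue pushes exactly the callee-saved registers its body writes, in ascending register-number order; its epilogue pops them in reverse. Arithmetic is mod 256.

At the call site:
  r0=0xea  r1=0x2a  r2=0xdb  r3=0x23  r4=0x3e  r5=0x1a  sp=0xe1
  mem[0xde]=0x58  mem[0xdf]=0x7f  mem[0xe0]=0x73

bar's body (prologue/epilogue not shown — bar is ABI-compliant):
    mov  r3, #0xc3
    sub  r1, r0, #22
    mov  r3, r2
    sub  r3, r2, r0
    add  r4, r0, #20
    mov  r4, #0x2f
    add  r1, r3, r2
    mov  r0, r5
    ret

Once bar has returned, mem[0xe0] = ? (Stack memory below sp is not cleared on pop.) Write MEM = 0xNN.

MEM = 0x3e

prologue: push r4 → mem[0xe0]=0x3e, sp=0xe0
body[0] mov  r3, #0xc3 → r3=0xc3
body[1] sub  r1, r0, #22 → r1=0xd4
body[2] mov  r3, r2 → r3=0xdb
body[3] sub  r3, r2, r0 → r3=0xf1
body[4] add  r4, r0, #20 → r4=0xfe
body[5] mov  r4, #0x2f → r4=0x2f
body[6] add  r1, r3, r2 → r1=0xcc
body[7] mov  r0, r5 → r0=0x1a
epilogue: pop r4=0x3e, sp=0xe1
prologue pushed ['r4'] at ['0xe0']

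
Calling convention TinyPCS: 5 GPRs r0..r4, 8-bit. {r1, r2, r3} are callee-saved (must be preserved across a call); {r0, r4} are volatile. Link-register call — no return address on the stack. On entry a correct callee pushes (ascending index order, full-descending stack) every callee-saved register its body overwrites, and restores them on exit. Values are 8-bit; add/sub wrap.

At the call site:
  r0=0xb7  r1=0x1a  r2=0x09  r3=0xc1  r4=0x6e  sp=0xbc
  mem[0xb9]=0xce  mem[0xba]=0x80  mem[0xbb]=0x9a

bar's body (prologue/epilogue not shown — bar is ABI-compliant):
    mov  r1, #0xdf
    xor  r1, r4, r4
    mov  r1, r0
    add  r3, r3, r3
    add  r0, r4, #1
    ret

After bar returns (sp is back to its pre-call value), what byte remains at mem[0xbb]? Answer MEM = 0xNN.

prologue: push r1 -> mem[0xbb]=0x1a, sp=0xbb
prologue: push r3 -> mem[0xba]=0xc1, sp=0xba
body[0] mov  r1, #0xdf -> r1=0xdf
body[1] xor  r1, r4, r4 -> r1=0x00
body[2] mov  r1, r0 -> r1=0xb7
body[3] add  r3, r3, r3 -> r3=0x82
body[4] add  r0, r4, #1 -> r0=0x6f
epilogue: pop r3=0xc1, sp=0xbb
epilogue: pop r1=0x1a, sp=0xbc
prologue pushed ['r1', 'r3'] at ['0xbb', '0xba']

MEM = 0x1a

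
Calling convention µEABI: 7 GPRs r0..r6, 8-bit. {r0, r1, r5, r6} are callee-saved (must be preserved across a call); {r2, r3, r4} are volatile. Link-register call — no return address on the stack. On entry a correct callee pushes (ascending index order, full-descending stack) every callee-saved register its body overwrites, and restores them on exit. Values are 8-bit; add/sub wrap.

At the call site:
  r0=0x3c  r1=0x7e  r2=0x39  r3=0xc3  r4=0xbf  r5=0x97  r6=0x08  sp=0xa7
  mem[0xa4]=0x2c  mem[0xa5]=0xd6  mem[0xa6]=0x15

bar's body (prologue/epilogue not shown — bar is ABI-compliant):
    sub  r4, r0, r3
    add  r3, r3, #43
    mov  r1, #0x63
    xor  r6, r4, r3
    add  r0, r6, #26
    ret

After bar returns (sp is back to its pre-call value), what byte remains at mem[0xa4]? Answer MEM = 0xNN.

MEM = 0x08

prologue: push r0 → mem[0xa6]=0x3c, sp=0xa6
prologue: push r1 → mem[0xa5]=0x7e, sp=0xa5
prologue: push r6 → mem[0xa4]=0x08, sp=0xa4
body[0] sub  r4, r0, r3 → r4=0x79
body[1] add  r3, r3, #43 → r3=0xee
body[2] mov  r1, #0x63 → r1=0x63
body[3] xor  r6, r4, r3 → r6=0x97
body[4] add  r0, r6, #26 → r0=0xb1
epilogue: pop r6=0x08, sp=0xa5
epilogue: pop r1=0x7e, sp=0xa6
epilogue: pop r0=0x3c, sp=0xa7
prologue pushed ['r0', 'r1', 'r6'] at ['0xa6', '0xa5', '0xa4']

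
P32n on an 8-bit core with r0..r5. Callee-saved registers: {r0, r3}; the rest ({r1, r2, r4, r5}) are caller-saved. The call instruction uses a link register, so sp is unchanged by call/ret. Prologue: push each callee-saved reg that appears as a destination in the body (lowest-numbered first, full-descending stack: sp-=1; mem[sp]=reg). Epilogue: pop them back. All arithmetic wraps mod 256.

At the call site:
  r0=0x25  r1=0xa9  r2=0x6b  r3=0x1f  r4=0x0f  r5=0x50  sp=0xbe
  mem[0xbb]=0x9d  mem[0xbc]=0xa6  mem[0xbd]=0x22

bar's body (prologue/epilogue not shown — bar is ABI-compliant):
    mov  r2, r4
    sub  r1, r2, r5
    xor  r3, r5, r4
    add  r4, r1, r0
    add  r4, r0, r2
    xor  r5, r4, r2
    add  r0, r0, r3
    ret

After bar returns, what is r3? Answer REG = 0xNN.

REG = 0x1f

prologue: push r0 → mem[0xbd]=0x25, sp=0xbd
prologue: push r3 → mem[0xbc]=0x1f, sp=0xbc
body[0] mov  r2, r4 → r2=0x0f
body[1] sub  r1, r2, r5 → r1=0xbf
body[2] xor  r3, r5, r4 → r3=0x5f
body[3] add  r4, r1, r0 → r4=0xe4
body[4] add  r4, r0, r2 → r4=0x34
body[5] xor  r5, r4, r2 → r5=0x3b
body[6] add  r0, r0, r3 → r0=0x84
epilogue: pop r3=0x1f, sp=0xbd
epilogue: pop r0=0x25, sp=0xbe
r3 is callee-saved → restored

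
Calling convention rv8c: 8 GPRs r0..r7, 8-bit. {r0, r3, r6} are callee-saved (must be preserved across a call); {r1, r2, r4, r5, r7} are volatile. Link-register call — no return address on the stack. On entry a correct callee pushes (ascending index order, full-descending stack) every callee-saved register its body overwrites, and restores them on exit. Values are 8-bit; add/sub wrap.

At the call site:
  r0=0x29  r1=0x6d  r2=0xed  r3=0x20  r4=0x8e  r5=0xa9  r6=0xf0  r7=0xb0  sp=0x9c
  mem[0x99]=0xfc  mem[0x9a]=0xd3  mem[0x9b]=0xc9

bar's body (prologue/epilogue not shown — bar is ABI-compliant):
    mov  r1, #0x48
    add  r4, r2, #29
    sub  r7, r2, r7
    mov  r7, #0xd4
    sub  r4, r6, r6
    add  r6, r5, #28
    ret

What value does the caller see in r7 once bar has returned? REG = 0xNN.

REG = 0xd4

prologue: push r6 → mem[0x9b]=0xf0, sp=0x9b
body[0] mov  r1, #0x48 → r1=0x48
body[1] add  r4, r2, #29 → r4=0x0a
body[2] sub  r7, r2, r7 → r7=0x3d
body[3] mov  r7, #0xd4 → r7=0xd4
body[4] sub  r4, r6, r6 → r4=0x00
body[5] add  r6, r5, #28 → r6=0xc5
epilogue: pop r6=0xf0, sp=0x9c
r7 is caller-saved → body value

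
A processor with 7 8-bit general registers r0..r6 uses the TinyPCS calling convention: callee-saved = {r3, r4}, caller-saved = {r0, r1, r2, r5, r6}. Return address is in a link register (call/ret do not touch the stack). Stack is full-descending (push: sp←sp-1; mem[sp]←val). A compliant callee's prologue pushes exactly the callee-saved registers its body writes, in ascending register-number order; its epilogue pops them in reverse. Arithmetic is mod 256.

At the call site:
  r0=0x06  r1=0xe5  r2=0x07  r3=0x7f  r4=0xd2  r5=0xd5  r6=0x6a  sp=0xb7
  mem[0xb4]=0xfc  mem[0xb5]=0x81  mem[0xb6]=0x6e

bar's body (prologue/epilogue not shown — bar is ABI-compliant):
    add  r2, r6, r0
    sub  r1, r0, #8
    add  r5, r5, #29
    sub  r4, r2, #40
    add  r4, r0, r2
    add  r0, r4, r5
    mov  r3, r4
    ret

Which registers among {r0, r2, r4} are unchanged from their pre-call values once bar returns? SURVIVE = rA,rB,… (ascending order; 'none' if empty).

prologue: push r3 -> mem[0xb6]=0x7f, sp=0xb6
prologue: push r4 -> mem[0xb5]=0xd2, sp=0xb5
body[0] add  r2, r6, r0 -> r2=0x70
body[1] sub  r1, r0, #8 -> r1=0xfe
body[2] add  r5, r5, #29 -> r5=0xf2
body[3] sub  r4, r2, #40 -> r4=0x48
body[4] add  r4, r0, r2 -> r4=0x76
body[5] add  r0, r4, r5 -> r0=0x68
body[6] mov  r3, r4 -> r3=0x76
epilogue: pop r4=0xd2, sp=0xb6
epilogue: pop r3=0x7f, sp=0xb7
r0: caller-saved, written=True
r2: caller-saved, written=True
r4: callee-saved, written=True

SURVIVE = r4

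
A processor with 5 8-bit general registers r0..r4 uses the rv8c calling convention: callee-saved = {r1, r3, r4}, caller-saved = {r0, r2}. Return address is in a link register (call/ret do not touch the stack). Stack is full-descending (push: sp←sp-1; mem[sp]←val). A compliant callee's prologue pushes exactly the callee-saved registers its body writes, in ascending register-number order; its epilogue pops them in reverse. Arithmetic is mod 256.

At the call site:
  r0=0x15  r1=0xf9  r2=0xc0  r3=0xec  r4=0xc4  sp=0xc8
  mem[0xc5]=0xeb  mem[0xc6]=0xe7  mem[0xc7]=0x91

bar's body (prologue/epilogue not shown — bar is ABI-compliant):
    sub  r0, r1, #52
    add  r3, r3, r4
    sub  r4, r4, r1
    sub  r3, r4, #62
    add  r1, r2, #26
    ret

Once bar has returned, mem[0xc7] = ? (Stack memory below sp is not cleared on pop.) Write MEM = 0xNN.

prologue: push r1 → mem[0xc7]=0xf9, sp=0xc7
prologue: push r3 → mem[0xc6]=0xec, sp=0xc6
prologue: push r4 → mem[0xc5]=0xc4, sp=0xc5
body[0] sub  r0, r1, #52 → r0=0xc5
body[1] add  r3, r3, r4 → r3=0xb0
body[2] sub  r4, r4, r1 → r4=0xcb
body[3] sub  r3, r4, #62 → r3=0x8d
body[4] add  r1, r2, #26 → r1=0xda
epilogue: pop r4=0xc4, sp=0xc6
epilogue: pop r3=0xec, sp=0xc7
epilogue: pop r1=0xf9, sp=0xc8
prologue pushed ['r1', 'r3', 'r4'] at ['0xc7', '0xc6', '0xc5']

MEM = 0xf9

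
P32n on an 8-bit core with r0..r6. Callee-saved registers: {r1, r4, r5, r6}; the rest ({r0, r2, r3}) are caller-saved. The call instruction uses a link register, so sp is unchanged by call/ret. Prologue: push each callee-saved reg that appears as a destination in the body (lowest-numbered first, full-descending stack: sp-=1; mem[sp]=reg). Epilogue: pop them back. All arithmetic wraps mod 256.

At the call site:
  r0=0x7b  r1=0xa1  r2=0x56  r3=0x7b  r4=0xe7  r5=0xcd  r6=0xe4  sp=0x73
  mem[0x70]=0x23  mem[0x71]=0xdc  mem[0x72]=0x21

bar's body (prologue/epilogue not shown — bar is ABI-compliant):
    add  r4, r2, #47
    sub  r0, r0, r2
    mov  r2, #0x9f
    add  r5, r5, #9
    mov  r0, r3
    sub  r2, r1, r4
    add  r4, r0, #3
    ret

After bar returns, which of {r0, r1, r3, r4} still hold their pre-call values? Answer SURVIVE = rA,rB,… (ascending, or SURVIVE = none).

prologue: push r4 → mem[0x72]=0xe7, sp=0x72
prologue: push r5 → mem[0x71]=0xcd, sp=0x71
body[0] add  r4, r2, #47 → r4=0x85
body[1] sub  r0, r0, r2 → r0=0x25
body[2] mov  r2, #0x9f → r2=0x9f
body[3] add  r5, r5, #9 → r5=0xd6
body[4] mov  r0, r3 → r0=0x7b
body[5] sub  r2, r1, r4 → r2=0x1c
body[6] add  r4, r0, #3 → r4=0x7e
epilogue: pop r5=0xcd, sp=0x72
epilogue: pop r4=0xe7, sp=0x73
r0: caller-saved, written=True
r1: callee-saved, written=False
r3: caller-saved, written=False
r4: callee-saved, written=True

SURVIVE = r0,r1,r3,r4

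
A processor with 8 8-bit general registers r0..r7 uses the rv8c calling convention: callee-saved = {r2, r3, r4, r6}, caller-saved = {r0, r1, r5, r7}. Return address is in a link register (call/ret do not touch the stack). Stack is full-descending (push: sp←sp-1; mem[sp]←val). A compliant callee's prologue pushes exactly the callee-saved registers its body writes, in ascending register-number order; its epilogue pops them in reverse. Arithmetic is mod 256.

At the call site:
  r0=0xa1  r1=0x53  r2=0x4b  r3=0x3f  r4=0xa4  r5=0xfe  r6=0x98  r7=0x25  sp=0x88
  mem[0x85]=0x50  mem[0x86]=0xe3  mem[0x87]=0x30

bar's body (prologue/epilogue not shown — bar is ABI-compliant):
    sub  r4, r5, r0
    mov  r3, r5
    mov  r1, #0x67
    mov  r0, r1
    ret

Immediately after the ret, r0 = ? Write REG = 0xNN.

prologue: push r3 → mem[0x87]=0x3f, sp=0x87
prologue: push r4 → mem[0x86]=0xa4, sp=0x86
body[0] sub  r4, r5, r0 → r4=0x5d
body[1] mov  r3, r5 → r3=0xfe
body[2] mov  r1, #0x67 → r1=0x67
body[3] mov  r0, r1 → r0=0x67
epilogue: pop r4=0xa4, sp=0x87
epilogue: pop r3=0x3f, sp=0x88
r0 is caller-saved → body value

REG = 0x67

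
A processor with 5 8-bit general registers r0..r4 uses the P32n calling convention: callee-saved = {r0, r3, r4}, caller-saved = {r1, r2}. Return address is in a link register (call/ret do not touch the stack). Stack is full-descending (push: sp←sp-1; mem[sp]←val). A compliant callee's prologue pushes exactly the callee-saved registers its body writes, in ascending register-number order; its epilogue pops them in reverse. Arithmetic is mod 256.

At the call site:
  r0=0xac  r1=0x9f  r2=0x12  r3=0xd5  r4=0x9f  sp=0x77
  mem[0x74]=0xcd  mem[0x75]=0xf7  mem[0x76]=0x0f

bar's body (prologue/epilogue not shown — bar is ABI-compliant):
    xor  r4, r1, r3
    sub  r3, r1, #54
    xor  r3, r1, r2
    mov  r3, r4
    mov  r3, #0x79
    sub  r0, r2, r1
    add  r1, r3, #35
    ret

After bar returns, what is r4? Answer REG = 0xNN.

REG = 0x9f

prologue: push r0 -> mem[0x76]=0xac, sp=0x76
prologue: push r3 -> mem[0x75]=0xd5, sp=0x75
prologue: push r4 -> mem[0x74]=0x9f, sp=0x74
body[0] xor  r4, r1, r3 -> r4=0x4a
body[1] sub  r3, r1, #54 -> r3=0x69
body[2] xor  r3, r1, r2 -> r3=0x8d
body[3] mov  r3, r4 -> r3=0x4a
body[4] mov  r3, #0x79 -> r3=0x79
body[5] sub  r0, r2, r1 -> r0=0x73
body[6] add  r1, r3, #35 -> r1=0x9c
epilogue: pop r4=0x9f, sp=0x75
epilogue: pop r3=0xd5, sp=0x76
epilogue: pop r0=0xac, sp=0x77
r4 is callee-saved -> restored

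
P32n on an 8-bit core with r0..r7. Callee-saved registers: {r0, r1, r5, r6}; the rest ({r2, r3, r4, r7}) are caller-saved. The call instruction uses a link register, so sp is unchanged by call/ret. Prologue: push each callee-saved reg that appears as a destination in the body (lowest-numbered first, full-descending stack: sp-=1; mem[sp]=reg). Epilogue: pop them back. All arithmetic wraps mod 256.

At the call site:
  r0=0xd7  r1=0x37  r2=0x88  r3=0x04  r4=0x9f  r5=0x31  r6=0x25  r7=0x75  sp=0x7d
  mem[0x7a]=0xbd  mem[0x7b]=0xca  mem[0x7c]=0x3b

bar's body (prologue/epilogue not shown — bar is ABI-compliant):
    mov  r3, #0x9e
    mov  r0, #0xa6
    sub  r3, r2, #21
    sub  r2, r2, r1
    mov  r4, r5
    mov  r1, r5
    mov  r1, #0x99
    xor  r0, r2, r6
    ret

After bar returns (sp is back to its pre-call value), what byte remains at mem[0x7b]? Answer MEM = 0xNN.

prologue: push r0 -> mem[0x7c]=0xd7, sp=0x7c
prologue: push r1 -> mem[0x7b]=0x37, sp=0x7b
body[0] mov  r3, #0x9e -> r3=0x9e
body[1] mov  r0, #0xa6 -> r0=0xa6
body[2] sub  r3, r2, #21 -> r3=0x73
body[3] sub  r2, r2, r1 -> r2=0x51
body[4] mov  r4, r5 -> r4=0x31
body[5] mov  r1, r5 -> r1=0x31
body[6] mov  r1, #0x99 -> r1=0x99
body[7] xor  r0, r2, r6 -> r0=0x74
epilogue: pop r1=0x37, sp=0x7c
epilogue: pop r0=0xd7, sp=0x7d
prologue pushed ['r0', 'r1'] at ['0x7c', '0x7b']

MEM = 0x37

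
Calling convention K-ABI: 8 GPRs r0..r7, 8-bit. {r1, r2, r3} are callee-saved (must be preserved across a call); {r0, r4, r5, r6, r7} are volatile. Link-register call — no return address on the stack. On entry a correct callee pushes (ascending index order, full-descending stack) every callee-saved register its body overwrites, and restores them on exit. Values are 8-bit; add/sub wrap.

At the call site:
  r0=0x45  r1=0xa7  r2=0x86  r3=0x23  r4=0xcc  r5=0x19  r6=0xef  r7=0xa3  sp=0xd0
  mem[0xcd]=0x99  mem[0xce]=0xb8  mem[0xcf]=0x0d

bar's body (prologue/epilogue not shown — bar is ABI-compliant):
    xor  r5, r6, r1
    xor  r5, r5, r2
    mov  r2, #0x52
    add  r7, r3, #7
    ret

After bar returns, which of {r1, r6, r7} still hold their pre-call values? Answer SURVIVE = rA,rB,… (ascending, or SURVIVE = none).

prologue: push r2 -> mem[0xcf]=0x86, sp=0xcf
body[0] xor  r5, r6, r1 -> r5=0x48
body[1] xor  r5, r5, r2 -> r5=0xce
body[2] mov  r2, #0x52 -> r2=0x52
body[3] add  r7, r3, #7 -> r7=0x2a
epilogue: pop r2=0x86, sp=0xd0
r1: callee-saved, written=False
r6: caller-saved, written=False
r7: caller-saved, written=True

SURVIVE = r1,r6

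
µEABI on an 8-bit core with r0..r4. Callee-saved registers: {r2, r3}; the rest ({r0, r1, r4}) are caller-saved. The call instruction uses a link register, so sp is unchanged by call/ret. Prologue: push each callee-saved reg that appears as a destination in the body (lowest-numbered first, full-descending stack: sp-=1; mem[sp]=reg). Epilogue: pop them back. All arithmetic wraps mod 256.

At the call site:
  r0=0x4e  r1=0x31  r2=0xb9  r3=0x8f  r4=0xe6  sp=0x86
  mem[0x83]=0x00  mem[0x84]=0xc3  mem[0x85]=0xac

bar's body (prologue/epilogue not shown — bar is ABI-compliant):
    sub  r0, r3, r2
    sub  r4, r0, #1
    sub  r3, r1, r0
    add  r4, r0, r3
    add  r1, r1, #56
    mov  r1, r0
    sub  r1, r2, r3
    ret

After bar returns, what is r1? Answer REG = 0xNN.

REG = 0x5e

prologue: push r3 -> mem[0x85]=0x8f, sp=0x85
body[0] sub  r0, r3, r2 -> r0=0xd6
body[1] sub  r4, r0, #1 -> r4=0xd5
body[2] sub  r3, r1, r0 -> r3=0x5b
body[3] add  r4, r0, r3 -> r4=0x31
body[4] add  r1, r1, #56 -> r1=0x69
body[5] mov  r1, r0 -> r1=0xd6
body[6] sub  r1, r2, r3 -> r1=0x5e
epilogue: pop r3=0x8f, sp=0x86
r1 is caller-saved -> body value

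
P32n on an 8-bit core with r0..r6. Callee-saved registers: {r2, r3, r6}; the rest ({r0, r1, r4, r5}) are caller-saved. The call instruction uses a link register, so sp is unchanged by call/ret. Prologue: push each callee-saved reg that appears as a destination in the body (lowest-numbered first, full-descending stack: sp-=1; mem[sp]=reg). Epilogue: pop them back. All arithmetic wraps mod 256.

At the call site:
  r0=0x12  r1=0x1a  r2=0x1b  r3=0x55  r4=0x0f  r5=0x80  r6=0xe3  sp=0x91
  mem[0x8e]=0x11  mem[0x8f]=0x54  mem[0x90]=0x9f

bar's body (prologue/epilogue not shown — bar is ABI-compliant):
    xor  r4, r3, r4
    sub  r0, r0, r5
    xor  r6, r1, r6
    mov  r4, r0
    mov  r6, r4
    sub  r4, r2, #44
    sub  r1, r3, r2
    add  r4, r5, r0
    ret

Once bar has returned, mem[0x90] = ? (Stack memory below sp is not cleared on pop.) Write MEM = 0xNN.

prologue: push r6 → mem[0x90]=0xe3, sp=0x90
body[0] xor  r4, r3, r4 → r4=0x5a
body[1] sub  r0, r0, r5 → r0=0x92
body[2] xor  r6, r1, r6 → r6=0xf9
body[3] mov  r4, r0 → r4=0x92
body[4] mov  r6, r4 → r6=0x92
body[5] sub  r4, r2, #44 → r4=0xef
body[6] sub  r1, r3, r2 → r1=0x3a
body[7] add  r4, r5, r0 → r4=0x12
epilogue: pop r6=0xe3, sp=0x91
prologue pushed ['r6'] at ['0x90']

MEM = 0xe3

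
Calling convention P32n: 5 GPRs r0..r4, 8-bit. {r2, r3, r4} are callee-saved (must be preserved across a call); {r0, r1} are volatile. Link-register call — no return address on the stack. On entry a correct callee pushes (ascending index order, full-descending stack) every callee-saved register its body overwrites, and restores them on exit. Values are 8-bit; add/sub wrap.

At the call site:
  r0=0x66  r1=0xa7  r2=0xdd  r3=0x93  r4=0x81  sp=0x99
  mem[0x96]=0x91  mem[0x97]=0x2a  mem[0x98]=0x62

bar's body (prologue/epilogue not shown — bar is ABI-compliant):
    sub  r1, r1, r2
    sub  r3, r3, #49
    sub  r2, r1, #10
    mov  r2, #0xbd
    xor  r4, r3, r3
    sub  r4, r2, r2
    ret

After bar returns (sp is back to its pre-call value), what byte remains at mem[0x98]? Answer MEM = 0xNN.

MEM = 0xdd

prologue: push r2 → mem[0x98]=0xdd, sp=0x98
prologue: push r3 → mem[0x97]=0x93, sp=0x97
prologue: push r4 → mem[0x96]=0x81, sp=0x96
body[0] sub  r1, r1, r2 → r1=0xca
body[1] sub  r3, r3, #49 → r3=0x62
body[2] sub  r2, r1, #10 → r2=0xc0
body[3] mov  r2, #0xbd → r2=0xbd
body[4] xor  r4, r3, r3 → r4=0x00
body[5] sub  r4, r2, r2 → r4=0x00
epilogue: pop r4=0x81, sp=0x97
epilogue: pop r3=0x93, sp=0x98
epilogue: pop r2=0xdd, sp=0x99
prologue pushed ['r2', 'r3', 'r4'] at ['0x98', '0x97', '0x96']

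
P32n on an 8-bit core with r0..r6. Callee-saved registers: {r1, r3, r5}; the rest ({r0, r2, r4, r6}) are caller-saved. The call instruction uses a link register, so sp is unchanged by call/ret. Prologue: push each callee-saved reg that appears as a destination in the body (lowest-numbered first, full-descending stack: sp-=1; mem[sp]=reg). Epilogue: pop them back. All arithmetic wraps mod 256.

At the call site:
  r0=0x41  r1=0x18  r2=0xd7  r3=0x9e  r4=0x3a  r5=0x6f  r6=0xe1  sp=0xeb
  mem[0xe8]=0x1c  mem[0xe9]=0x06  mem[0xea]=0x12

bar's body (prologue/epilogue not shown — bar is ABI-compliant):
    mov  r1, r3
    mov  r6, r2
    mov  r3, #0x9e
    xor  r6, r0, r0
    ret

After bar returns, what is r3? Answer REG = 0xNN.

REG = 0x9e

prologue: push r1 -> mem[0xea]=0x18, sp=0xea
prologue: push r3 -> mem[0xe9]=0x9e, sp=0xe9
body[0] mov  r1, r3 -> r1=0x9e
body[1] mov  r6, r2 -> r6=0xd7
body[2] mov  r3, #0x9e -> r3=0x9e
body[3] xor  r6, r0, r0 -> r6=0x00
epilogue: pop r3=0x9e, sp=0xea
epilogue: pop r1=0x18, sp=0xeb
r3 is callee-saved -> restored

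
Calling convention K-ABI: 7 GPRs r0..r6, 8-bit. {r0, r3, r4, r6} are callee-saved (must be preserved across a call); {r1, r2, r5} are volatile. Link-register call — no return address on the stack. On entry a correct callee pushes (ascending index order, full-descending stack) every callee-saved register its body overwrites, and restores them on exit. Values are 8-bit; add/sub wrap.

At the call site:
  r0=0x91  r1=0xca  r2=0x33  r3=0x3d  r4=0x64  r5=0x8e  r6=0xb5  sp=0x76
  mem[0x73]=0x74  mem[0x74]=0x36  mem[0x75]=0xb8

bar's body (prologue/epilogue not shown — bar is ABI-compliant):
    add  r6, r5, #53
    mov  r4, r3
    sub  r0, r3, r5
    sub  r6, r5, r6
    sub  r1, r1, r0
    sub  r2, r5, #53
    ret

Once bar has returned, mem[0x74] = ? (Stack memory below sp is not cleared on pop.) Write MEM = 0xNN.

prologue: push r0 -> mem[0x75]=0x91, sp=0x75
prologue: push r4 -> mem[0x74]=0x64, sp=0x74
prologue: push r6 -> mem[0x73]=0xb5, sp=0x73
body[0] add  r6, r5, #53 -> r6=0xc3
body[1] mov  r4, r3 -> r4=0x3d
body[2] sub  r0, r3, r5 -> r0=0xaf
body[3] sub  r6, r5, r6 -> r6=0xcb
body[4] sub  r1, r1, r0 -> r1=0x1b
body[5] sub  r2, r5, #53 -> r2=0x59
epilogue: pop r6=0xb5, sp=0x74
epilogue: pop r4=0x64, sp=0x75
epilogue: pop r0=0x91, sp=0x76
prologue pushed ['r0', 'r4', 'r6'] at ['0x75', '0x74', '0x73']

MEM = 0x64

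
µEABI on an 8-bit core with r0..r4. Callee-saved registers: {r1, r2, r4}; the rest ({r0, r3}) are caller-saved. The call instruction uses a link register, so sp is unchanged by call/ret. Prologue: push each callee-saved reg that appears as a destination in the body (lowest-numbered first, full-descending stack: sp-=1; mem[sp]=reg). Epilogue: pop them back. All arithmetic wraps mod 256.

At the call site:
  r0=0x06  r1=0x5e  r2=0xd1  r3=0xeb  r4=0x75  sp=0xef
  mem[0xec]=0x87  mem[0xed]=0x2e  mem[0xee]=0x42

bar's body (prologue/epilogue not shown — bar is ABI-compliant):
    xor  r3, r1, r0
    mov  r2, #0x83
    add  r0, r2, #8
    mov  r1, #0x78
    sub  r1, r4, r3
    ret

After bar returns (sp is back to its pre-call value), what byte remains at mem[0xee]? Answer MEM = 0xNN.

prologue: push r1 -> mem[0xee]=0x5e, sp=0xee
prologue: push r2 -> mem[0xed]=0xd1, sp=0xed
body[0] xor  r3, r1, r0 -> r3=0x58
body[1] mov  r2, #0x83 -> r2=0x83
body[2] add  r0, r2, #8 -> r0=0x8b
body[3] mov  r1, #0x78 -> r1=0x78
body[4] sub  r1, r4, r3 -> r1=0x1d
epilogue: pop r2=0xd1, sp=0xee
epilogue: pop r1=0x5e, sp=0xef
prologue pushed ['r1', 'r2'] at ['0xee', '0xed']

MEM = 0x5e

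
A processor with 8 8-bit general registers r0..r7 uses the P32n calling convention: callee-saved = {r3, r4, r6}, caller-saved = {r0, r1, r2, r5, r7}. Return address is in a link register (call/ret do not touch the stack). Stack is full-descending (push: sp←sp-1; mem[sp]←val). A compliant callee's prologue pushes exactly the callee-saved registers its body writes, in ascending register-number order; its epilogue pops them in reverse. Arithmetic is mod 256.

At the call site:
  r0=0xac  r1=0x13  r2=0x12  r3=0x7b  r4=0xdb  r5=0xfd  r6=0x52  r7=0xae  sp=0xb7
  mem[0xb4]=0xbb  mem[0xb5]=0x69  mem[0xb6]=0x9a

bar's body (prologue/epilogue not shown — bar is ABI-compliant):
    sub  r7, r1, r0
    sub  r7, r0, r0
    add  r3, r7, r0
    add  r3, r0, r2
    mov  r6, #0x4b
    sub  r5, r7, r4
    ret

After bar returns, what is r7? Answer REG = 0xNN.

REG = 0x00

prologue: push r3 -> mem[0xb6]=0x7b, sp=0xb6
prologue: push r6 -> mem[0xb5]=0x52, sp=0xb5
body[0] sub  r7, r1, r0 -> r7=0x67
body[1] sub  r7, r0, r0 -> r7=0x00
body[2] add  r3, r7, r0 -> r3=0xac
body[3] add  r3, r0, r2 -> r3=0xbe
body[4] mov  r6, #0x4b -> r6=0x4b
body[5] sub  r5, r7, r4 -> r5=0x25
epilogue: pop r6=0x52, sp=0xb6
epilogue: pop r3=0x7b, sp=0xb7
r7 is caller-saved -> body value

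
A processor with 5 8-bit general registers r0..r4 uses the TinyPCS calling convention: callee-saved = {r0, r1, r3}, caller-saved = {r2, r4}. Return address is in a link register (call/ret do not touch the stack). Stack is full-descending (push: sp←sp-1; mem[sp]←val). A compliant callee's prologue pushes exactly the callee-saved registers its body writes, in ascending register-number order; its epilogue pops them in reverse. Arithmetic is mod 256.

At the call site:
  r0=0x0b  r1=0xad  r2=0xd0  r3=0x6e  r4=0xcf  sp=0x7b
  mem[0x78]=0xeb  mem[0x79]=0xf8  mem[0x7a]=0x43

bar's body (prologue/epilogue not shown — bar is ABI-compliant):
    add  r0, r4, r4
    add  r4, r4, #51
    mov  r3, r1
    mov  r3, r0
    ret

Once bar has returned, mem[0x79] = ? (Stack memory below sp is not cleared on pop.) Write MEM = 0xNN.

prologue: push r0 → mem[0x7a]=0x0b, sp=0x7a
prologue: push r3 → mem[0x79]=0x6e, sp=0x79
body[0] add  r0, r4, r4 → r0=0x9e
body[1] add  r4, r4, #51 → r4=0x02
body[2] mov  r3, r1 → r3=0xad
body[3] mov  r3, r0 → r3=0x9e
epilogue: pop r3=0x6e, sp=0x7a
epilogue: pop r0=0x0b, sp=0x7b
prologue pushed ['r0', 'r3'] at ['0x7a', '0x79']

MEM = 0x6e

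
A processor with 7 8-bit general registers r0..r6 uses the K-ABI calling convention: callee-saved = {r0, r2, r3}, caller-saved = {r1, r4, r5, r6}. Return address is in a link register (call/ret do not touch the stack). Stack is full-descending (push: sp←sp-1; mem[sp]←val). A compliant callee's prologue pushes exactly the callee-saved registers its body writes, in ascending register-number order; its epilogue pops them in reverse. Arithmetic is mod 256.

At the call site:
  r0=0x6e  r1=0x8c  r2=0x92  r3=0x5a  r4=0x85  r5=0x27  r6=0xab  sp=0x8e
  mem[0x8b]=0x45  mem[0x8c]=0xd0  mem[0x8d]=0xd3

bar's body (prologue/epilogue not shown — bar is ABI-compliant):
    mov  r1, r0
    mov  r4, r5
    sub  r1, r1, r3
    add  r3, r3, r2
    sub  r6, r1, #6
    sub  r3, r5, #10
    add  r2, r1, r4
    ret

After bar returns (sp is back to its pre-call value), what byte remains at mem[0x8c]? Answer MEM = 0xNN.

prologue: push r2 -> mem[0x8d]=0x92, sp=0x8d
prologue: push r3 -> mem[0x8c]=0x5a, sp=0x8c
body[0] mov  r1, r0 -> r1=0x6e
body[1] mov  r4, r5 -> r4=0x27
body[2] sub  r1, r1, r3 -> r1=0x14
body[3] add  r3, r3, r2 -> r3=0xec
body[4] sub  r6, r1, #6 -> r6=0x0e
body[5] sub  r3, r5, #10 -> r3=0x1d
body[6] add  r2, r1, r4 -> r2=0x3b
epilogue: pop r3=0x5a, sp=0x8d
epilogue: pop r2=0x92, sp=0x8e
prologue pushed ['r2', 'r3'] at ['0x8d', '0x8c']

MEM = 0x5a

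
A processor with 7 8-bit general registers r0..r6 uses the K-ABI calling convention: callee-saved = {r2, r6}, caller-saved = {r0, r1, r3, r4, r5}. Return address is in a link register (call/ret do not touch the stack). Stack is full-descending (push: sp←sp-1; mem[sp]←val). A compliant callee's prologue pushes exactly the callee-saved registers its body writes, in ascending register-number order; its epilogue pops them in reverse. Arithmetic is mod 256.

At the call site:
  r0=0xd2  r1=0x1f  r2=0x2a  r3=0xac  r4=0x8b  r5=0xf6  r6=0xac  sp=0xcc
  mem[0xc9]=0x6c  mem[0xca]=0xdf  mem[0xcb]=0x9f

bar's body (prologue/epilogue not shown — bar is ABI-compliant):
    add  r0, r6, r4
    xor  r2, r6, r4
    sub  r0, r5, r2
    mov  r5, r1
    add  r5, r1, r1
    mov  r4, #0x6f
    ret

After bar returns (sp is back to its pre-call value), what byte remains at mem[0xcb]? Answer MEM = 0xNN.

MEM = 0x2a

prologue: push r2 -> mem[0xcb]=0x2a, sp=0xcb
body[0] add  r0, r6, r4 -> r0=0x37
body[1] xor  r2, r6, r4 -> r2=0x27
body[2] sub  r0, r5, r2 -> r0=0xcf
body[3] mov  r5, r1 -> r5=0x1f
body[4] add  r5, r1, r1 -> r5=0x3e
body[5] mov  r4, #0x6f -> r4=0x6f
epilogue: pop r2=0x2a, sp=0xcc
prologue pushed ['r2'] at ['0xcb']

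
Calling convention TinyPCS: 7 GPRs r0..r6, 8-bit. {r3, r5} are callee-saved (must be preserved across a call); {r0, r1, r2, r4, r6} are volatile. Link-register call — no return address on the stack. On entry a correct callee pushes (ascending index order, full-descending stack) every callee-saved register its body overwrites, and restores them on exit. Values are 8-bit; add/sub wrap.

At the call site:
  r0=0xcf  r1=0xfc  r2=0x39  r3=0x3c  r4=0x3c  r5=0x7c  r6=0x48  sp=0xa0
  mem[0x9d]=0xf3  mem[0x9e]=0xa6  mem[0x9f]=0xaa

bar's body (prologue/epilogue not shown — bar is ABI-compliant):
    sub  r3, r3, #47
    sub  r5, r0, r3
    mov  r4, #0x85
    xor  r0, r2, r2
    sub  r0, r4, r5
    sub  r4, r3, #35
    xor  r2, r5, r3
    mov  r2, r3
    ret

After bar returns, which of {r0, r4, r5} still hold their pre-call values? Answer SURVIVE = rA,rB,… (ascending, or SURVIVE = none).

prologue: push r3 → mem[0x9f]=0x3c, sp=0x9f
prologue: push r5 → mem[0x9e]=0x7c, sp=0x9e
body[0] sub  r3, r3, #47 → r3=0x0d
body[1] sub  r5, r0, r3 → r5=0xc2
body[2] mov  r4, #0x85 → r4=0x85
body[3] xor  r0, r2, r2 → r0=0x00
body[4] sub  r0, r4, r5 → r0=0xc3
body[5] sub  r4, r3, #35 → r4=0xea
body[6] xor  r2, r5, r3 → r2=0xcf
body[7] mov  r2, r3 → r2=0x0d
epilogue: pop r5=0x7c, sp=0x9f
epilogue: pop r3=0x3c, sp=0xa0
r0: caller-saved, written=True
r4: caller-saved, written=True
r5: callee-saved, written=True

SURVIVE = r5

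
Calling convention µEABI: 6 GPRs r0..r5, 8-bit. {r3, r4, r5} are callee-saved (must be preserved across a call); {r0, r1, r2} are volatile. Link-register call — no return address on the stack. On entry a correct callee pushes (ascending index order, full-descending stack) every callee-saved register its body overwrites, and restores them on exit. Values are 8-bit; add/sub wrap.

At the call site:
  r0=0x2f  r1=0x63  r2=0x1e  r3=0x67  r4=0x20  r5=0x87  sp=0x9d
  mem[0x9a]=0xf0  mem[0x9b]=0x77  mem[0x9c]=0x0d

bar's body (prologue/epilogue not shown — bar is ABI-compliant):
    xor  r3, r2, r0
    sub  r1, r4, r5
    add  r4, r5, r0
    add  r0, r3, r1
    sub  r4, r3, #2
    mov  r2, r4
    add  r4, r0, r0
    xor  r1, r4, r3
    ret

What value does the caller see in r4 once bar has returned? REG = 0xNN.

prologue: push r3 → mem[0x9c]=0x67, sp=0x9c
prologue: push r4 → mem[0x9b]=0x20, sp=0x9b
body[0] xor  r3, r2, r0 → r3=0x31
body[1] sub  r1, r4, r5 → r1=0x99
body[2] add  r4, r5, r0 → r4=0xb6
body[3] add  r0, r3, r1 → r0=0xca
body[4] sub  r4, r3, #2 → r4=0x2f
body[5] mov  r2, r4 → r2=0x2f
body[6] add  r4, r0, r0 → r4=0x94
body[7] xor  r1, r4, r3 → r1=0xa5
epilogue: pop r4=0x20, sp=0x9c
epilogue: pop r3=0x67, sp=0x9d
r4 is callee-saved → restored

REG = 0x20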